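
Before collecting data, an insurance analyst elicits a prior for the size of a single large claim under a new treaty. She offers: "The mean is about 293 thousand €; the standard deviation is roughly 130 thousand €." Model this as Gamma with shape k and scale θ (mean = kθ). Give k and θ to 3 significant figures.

For Gamma(k, scale θ): mean = kθ, variance = kθ², so CV = 1/√k.
CV = SD/mean = 130/293 = 0.4437, hence k = 1/CV² = 5.08.
Then θ = mean/k = 293/5.08 = 57.7.

k ≈ 5.08, θ ≈ 57.7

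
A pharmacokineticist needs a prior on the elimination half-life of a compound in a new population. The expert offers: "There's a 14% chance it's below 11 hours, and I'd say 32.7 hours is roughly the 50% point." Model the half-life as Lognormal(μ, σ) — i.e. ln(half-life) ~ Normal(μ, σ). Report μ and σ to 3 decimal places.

μ ≈ 3.487, σ ≈ 1.008

If T ~ Lognormal(μ,σ) then ln T ~ Normal(μ,σ), so the p-quantile of ln T is μ + z_p·σ.
ln(11) = 2.398 and ln(32.7) = 3.487; z_{0.14} = -1.08, z_{0.5} = 0.
σ = (3.487 − 2.398)/(0 − (-1.08)) = 1.008.
μ = 2.398 − (-1.08)·1.008 = 3.487.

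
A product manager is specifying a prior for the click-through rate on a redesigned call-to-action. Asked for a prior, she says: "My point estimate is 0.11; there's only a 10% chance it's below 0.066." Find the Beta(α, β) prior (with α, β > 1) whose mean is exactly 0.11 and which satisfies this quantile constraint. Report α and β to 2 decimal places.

α ≈ 7.99, β ≈ 64.66

With mean 0.11 fixed, write α = 0.11s, β = 0.89s where s = α+β.
Need P(θ < 0.066) = 0.1 under Beta(0.11s, 0.89s). Normal approximation: (q−m)/√(m(1−m)/s) ≈ z_{0.1} = -1.28, so s ≈ 0.11·0.89·(-1.28)²/(0.066−0.11)² = 83.1.
At s = 83.1: P(θ<0.066) ≈ 0.083. Adjusting to match 0.1 gives s ≈ 72.65.
So α = 0.11·72.65 ≈ 7.99, β = 0.89·72.65 ≈ 64.66.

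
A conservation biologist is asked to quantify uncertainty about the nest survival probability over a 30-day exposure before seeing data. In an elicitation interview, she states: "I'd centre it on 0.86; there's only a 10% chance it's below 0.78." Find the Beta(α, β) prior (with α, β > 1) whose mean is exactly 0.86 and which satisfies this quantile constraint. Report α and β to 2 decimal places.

With mean 0.86 fixed, write α = 0.86s, β = 0.14s where s = α+β.
Need P(θ < 0.78) = 0.1 under Beta(0.86s, 0.14s). Normal approximation: (q−m)/√(m(1−m)/s) ≈ z_{0.1} = -1.28, so s ≈ 0.86·0.14·(-1.28)²/(0.78−0.86)² = 30.9.
At s = 30.9: P(θ<0.78) ≈ 0.107. Adjusting to match 0.1 gives s ≈ 33.30.
So α = 0.86·33.30 ≈ 28.64, β = 0.14·33.30 ≈ 4.66.

α ≈ 28.64, β ≈ 4.66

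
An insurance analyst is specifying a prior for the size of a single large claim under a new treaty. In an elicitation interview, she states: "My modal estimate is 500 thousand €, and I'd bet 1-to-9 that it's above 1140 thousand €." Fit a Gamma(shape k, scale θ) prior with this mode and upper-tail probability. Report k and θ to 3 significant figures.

Gamma(k,θ) with k>1 has mode (k−1)θ, so θ = 500/(k−1).
Need P(X < 1140) = 0.9 with θ tied to k this way. Start at k = 2, θ = 500: P(X<1140) ≈ 0.665.
Too low — raise k to concentrate. Iterating converges to k ≈ 3.83.
Then θ = 500/(3.83−1) ≈ 177.

k ≈ 3.83, θ ≈ 177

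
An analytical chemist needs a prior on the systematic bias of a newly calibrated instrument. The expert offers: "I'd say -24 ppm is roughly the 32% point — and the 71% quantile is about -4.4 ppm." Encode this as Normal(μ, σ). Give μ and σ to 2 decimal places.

μ = -15.02, σ = 19.20

For Normal(μ,σ), the p-quantile is μ + z_p·σ. Here z_{0.32} = -0.4677, z_{0.71} = 0.5534.
So -24 = μ − 0.4677σ and -4.4 = μ + 0.5534σ.
Subtracting: σ = (-4.4 − -24)/(0.5534 − (-0.4677)) = 19.20.
Then μ = -24 − (-0.4677)·19.20 = -15.02.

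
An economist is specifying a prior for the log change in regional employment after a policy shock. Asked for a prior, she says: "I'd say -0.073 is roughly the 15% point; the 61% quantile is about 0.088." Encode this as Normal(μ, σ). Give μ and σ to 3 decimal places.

The p-quantile of Normal(μ,σ) is μ + z_p·σ, with z_{0.15} = -1.036 and z_{0.61} = 0.2793.
Eliminate σ: μ = (z₂·x₁ − z₁·x₂)/(z₂ − z₁) = (0.2793·-0.073 − (-1.036)·0.088)/1.316 = 0.054.
Then σ = (x₂ − x₁)/(z₂ − z₁) = (0.088 − -0.073)/1.316 = 0.122.

μ = 0.054, σ = 0.122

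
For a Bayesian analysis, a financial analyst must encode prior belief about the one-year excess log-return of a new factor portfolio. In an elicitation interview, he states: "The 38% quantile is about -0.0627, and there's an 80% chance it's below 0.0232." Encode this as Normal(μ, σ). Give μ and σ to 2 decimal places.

For Normal(μ,σ), the p-quantile is μ + z_p·σ. Here z_{0.38} = -0.3055, z_{0.8} = 0.8416.
So -0.0627 = μ − 0.3055σ and 0.0232 = μ + 0.8416σ.
Subtracting: σ = (0.0232 − -0.0627)/(0.8416 − (-0.3055)) = 0.07.
Then μ = -0.0627 − (-0.3055)·0.07 = -0.04.

μ = -0.04, σ = 0.07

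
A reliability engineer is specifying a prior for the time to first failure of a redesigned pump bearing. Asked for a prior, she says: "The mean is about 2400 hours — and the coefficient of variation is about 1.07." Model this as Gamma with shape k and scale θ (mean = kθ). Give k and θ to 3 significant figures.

k ≈ 0.873, θ ≈ 2750

For Gamma(k, scale θ): mean = kθ, variance = kθ², so CV = 1/√k.
CV = 1.07, hence k = 1/CV² = 0.873.
Then θ = mean/k = 2400/0.873 = 2750.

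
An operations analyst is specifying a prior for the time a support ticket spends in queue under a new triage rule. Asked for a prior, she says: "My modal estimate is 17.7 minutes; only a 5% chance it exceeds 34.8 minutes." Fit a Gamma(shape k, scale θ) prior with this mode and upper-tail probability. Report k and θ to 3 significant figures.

k ≈ 7.07, θ ≈ 2.92

Gamma(k,θ) with k>1 has mode (k−1)θ, so θ = 17.7/(k−1).
Need P(X < 34.8) = 0.95 with θ tied to k this way. Start at k = 2, θ = 17.7: P(X<34.8) ≈ 0.585.
Too low — raise k to concentrate. Iterating converges to k ≈ 7.07.
Then θ = 17.7/(7.07−1) ≈ 2.92.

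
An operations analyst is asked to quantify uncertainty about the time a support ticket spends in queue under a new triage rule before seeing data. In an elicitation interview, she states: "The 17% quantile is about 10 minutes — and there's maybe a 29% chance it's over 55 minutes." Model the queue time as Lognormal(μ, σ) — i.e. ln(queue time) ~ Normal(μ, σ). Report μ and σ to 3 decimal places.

If T ~ Lognormal(μ,σ) then ln T ~ Normal(μ,σ), so the p-quantile of ln T is μ + z_p·σ.
ln(10) = 2.303 and ln(55) = 4.007; z_{0.17} = -0.9542, z_{0.71} = 0.5534.
σ = (4.007 − 2.303)/(0.5534 − (-0.9542)) = 1.131.
μ = 2.303 − (-0.9542)·1.131 = 3.382.

μ ≈ 3.382, σ ≈ 1.131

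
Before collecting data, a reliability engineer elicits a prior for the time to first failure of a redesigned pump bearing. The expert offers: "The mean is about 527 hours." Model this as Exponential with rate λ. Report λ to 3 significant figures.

Exponential mean = 1/λ, so λ = 1/527.0 = 0.0019.

λ ≈ 0.0019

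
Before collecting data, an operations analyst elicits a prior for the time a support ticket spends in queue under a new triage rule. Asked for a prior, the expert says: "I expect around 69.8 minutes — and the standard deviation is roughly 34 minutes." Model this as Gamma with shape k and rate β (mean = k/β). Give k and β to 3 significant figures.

For Gamma(k, rate β): mean = k/β, variance = k/β², so CV = 1/√k.
CV = SD/mean = 34/69.8 = 0.4871, hence k = 1/CV² = 4.21.
Then β = k/mean = 4.21/69.8 = 0.0604.

k ≈ 4.21, β ≈ 0.0604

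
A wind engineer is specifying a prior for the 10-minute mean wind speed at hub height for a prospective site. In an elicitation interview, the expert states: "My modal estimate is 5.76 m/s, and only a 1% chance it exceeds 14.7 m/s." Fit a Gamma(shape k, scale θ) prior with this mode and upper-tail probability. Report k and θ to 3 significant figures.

Gamma(k,θ) with k>1 has mode (k−1)θ, so θ = 5.76/(k−1).
Need P(X < 14.7) = 0.99 with θ tied to k this way. Start at k = 2, θ = 5.76: P(X<14.7) ≈ 0.723.
Too low — raise k to concentrate. Iterating converges to k ≈ 6.32.
Then θ = 5.76/(6.32−1) ≈ 1.08.

k ≈ 6.32, θ ≈ 1.08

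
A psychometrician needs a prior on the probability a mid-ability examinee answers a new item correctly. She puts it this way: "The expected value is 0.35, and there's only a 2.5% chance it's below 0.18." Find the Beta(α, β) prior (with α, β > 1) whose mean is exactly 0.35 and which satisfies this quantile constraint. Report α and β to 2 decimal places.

α ≈ 8.76, β ≈ 16.26

With mean 0.35 fixed, write α = 0.35s, β = 0.65s where s = α+β.
Need P(θ < 0.18) = 0.025 under Beta(0.35s, 0.65s). Normal approximation: (q−m)/√(m(1−m)/s) ≈ z_{0.025} = -1.96, so s ≈ 0.35·0.65·(-1.96)²/(0.18−0.35)² = 30.2.
At s = 30.2: P(θ<0.18) ≈ 0.015. Adjusting to match 0.025 gives s ≈ 25.02.
So α = 0.35·25.02 ≈ 8.76, β = 0.65·25.02 ≈ 16.26.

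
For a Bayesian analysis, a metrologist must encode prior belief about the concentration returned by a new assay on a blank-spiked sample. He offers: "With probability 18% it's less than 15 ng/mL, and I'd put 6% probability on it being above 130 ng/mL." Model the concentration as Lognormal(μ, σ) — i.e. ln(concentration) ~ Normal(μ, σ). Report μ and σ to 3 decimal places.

If T ~ Lognormal(μ,σ) then ln T ~ Normal(μ,σ), so the p-quantile of ln T is μ + z_p·σ.
ln(15) = 2.708 and ln(130) = 4.868; z_{0.18} = -0.9154, z_{0.94} = 1.555.
σ = (4.868 − 2.708)/(1.555 − (-0.9154)) = 0.874.
μ = 2.708 − (-0.9154)·0.874 = 3.508.

μ ≈ 3.508, σ ≈ 0.874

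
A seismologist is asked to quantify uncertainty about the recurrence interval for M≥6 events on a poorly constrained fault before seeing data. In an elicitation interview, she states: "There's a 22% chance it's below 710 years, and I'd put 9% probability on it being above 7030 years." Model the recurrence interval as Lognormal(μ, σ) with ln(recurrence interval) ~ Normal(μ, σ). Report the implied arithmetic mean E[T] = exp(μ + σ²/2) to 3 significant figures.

If T ~ Lognormal(μ,σ) then ln T ~ Normal(μ,σ), so the p-quantile of ln T is μ + z_p·σ.
ln(710) = 6.565 and ln(7030) = 8.858; z_{0.22} = -0.7722, z_{0.91} = 1.341.
σ = (8.858 − 6.565)/(1.341 − (-0.7722)) = 1.085.
μ = 6.565 − (-0.7722)·1.085 = 7.403.
E[T] = exp(μ + σ²/2) = exp(7.403 + 0.5887) = 2960 years.

E[T] ≈ 2960 years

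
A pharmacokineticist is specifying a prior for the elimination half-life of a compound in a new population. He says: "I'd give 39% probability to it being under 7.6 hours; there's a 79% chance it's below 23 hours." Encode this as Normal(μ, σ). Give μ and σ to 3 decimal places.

μ = 11.562, σ = 14.184

The p-quantile of Normal(μ,σ) is μ + z_p·σ, with z_{0.39} = -0.2793 and z_{0.79} = 0.8064.
Eliminate σ: μ = (z₂·x₁ − z₁·x₂)/(z₂ − z₁) = (0.8064·7.6 − (-0.2793)·23)/1.086 = 11.562.
Then σ = (x₂ − x₁)/(z₂ − z₁) = (23 − 7.6)/1.086 = 14.184.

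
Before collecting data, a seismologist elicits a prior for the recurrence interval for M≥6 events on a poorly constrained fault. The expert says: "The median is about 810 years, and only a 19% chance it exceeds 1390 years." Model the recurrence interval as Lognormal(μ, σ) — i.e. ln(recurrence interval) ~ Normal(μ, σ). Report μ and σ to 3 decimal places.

μ ≈ 6.697, σ ≈ 0.615

If T ~ Lognormal(μ,σ) then ln T ~ Normal(μ,σ), so the p-quantile of ln T is μ + z_p·σ.
ln(810) = 6.697 and ln(1390) = 7.237; z_{0.5} = 0, z_{0.81} = 0.8779.
σ = (7.237 − 6.697)/(0.8779 − (0)) = 0.615.
μ = 6.697 − (0)·0.615 = 6.697.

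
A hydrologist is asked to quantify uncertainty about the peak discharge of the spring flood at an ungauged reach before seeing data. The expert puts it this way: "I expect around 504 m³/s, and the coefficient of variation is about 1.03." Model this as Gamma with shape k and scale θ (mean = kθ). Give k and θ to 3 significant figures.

k ≈ 0.943, θ ≈ 535

For Gamma(k, scale θ): mean = kθ, variance = kθ², so CV = 1/√k.
CV = 1.03, hence k = 1/CV² = 0.943.
Then θ = mean/k = 504/0.943 = 535.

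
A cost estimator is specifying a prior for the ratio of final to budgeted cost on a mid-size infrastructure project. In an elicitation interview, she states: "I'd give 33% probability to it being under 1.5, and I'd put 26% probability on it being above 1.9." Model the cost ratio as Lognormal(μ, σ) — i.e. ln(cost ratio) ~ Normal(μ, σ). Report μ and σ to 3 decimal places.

If T ~ Lognormal(μ,σ) then ln T ~ Normal(μ,σ), so the p-quantile of ln T is μ + z_p·σ.
ln(1.5) = 0.4055 and ln(1.9) = 0.6419; z_{0.33} = -0.4399, z_{0.74} = 0.6433.
σ = (0.6419 − 0.4055)/(0.6433 − (-0.4399)) = 0.218.
μ = 0.4055 − (-0.4399)·0.218 = 0.501.

μ ≈ 0.501, σ ≈ 0.218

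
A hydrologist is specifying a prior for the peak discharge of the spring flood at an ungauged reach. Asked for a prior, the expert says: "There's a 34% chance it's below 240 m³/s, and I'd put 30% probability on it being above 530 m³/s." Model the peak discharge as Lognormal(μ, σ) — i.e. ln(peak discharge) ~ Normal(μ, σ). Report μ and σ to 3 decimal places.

If T ~ Lognormal(μ,σ) then ln T ~ Normal(μ,σ), so the p-quantile of ln T is μ + z_p·σ.
ln(240) = 5.481 and ln(530) = 6.273; z_{0.34} = -0.4125, z_{0.7} = 0.5244.
σ = (6.273 − 5.481)/(0.5244 − (-0.4125)) = 0.846.
μ = 5.481 − (-0.4125)·0.846 = 5.829.

μ ≈ 5.829, σ ≈ 0.846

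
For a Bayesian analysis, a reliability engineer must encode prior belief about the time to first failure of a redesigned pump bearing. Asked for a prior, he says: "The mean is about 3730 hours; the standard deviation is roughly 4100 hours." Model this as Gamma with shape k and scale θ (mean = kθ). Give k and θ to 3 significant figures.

For Gamma(k, scale θ): mean = kθ, variance = kθ², so CV = 1/√k.
CV = SD/mean = 4100/3730 = 1.099, hence k = 1/CV² = 0.828.
Then θ = mean/k = 3730/0.828 = 4510.

k ≈ 0.828, θ ≈ 4510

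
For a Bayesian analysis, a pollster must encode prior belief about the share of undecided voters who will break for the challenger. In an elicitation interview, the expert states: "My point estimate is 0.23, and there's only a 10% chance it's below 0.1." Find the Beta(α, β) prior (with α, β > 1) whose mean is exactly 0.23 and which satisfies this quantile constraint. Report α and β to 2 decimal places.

With mean 0.23 fixed, write α = 0.23s, β = 0.77s where s = α+β.
Need P(θ < 0.1) = 0.1 under Beta(0.23s, 0.77s). Normal approximation: (q−m)/√(m(1−m)/s) ≈ z_{0.1} = -1.28, so s ≈ 0.23·0.77·(-1.28)²/(0.1−0.23)² = 17.2.
At s = 17.2: P(θ<0.1) ≈ 0.075. Adjusting to match 0.1 gives s ≈ 14.19.
So α = 0.23·14.19 ≈ 3.26, β = 0.77·14.19 ≈ 10.92.

α ≈ 3.26, β ≈ 10.92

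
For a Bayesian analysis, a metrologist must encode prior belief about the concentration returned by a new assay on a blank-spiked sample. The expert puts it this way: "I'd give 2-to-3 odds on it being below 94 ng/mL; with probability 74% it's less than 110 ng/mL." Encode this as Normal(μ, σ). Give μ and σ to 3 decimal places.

For Normal(μ,σ), the p-quantile is μ + z_p·σ. Here z_{0.4} = -0.2533, z_{0.74} = 0.6433.
So 94 = μ − 0.2533σ and 110 = μ + 0.6433σ.
Subtracting: σ = (110 − 94)/(0.6433 − (-0.2533)) = 17.843.
Then μ = 94 − (-0.2533)·17.843 = 98.521.

μ = 98.521, σ = 17.843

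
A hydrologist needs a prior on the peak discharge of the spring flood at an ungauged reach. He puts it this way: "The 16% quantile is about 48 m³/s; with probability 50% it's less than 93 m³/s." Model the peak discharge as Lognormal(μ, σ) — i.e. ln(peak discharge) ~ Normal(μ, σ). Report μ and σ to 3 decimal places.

μ ≈ 4.533, σ ≈ 0.665

If T ~ Lognormal(μ,σ) then ln T ~ Normal(μ,σ), so the p-quantile of ln T is μ + z_p·σ.
ln(48) = 3.871 and ln(93) = 4.533; z_{0.16} = -0.9945, z_{0.5} = 0.
σ = (4.533 − 3.871)/(0 − (-0.9945)) = 0.665.
μ = 3.871 − (-0.9945)·0.665 = 4.533.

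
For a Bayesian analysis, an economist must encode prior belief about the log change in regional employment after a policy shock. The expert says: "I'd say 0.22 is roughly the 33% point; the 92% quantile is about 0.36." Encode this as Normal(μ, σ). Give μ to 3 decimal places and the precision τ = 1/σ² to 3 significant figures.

μ = 0.253, τ = 174

For Normal(μ,σ), the p-quantile is μ + z_p·σ. Here z_{0.33} = -0.4399, z_{0.92} = 1.405.
So 0.22 = μ − 0.4399σ and 0.36 = μ + 1.405σ.
Subtracting: σ = (0.36 − 0.22)/(1.405 − (-0.4399)) = 0.076.
Then μ = 0.22 − (-0.4399)·0.076 = 0.253.
Precision τ = 1/σ² = 1/0.07588² = 174.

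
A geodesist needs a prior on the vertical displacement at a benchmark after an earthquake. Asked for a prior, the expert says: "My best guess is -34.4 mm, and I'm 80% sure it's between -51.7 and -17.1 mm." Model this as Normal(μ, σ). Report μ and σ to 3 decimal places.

A symmetric 80% interval runs μ ± z·σ with z = 1.282.
Half-width = 17.3, so σ = 17.3/1.282 = 13.499.
μ is the stated best guess, -34.400.

μ = -34.400, σ = 13.499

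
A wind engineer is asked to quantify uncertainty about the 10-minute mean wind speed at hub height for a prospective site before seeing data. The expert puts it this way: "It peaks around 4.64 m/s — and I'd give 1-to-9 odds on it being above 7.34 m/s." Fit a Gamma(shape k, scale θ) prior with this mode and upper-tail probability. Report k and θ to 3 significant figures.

k ≈ 9.92, θ ≈ 0.52

Gamma(k,θ) with k>1 has mode (k−1)θ, so θ = 4.64/(k−1).
Need P(X < 7.34) = 0.9 with θ tied to k this way. Start at k = 2, θ = 4.64: P(X<7.34) ≈ 0.469.
Too low — raise k to concentrate. Iterating converges to k ≈ 9.92.
Then θ = 4.64/(9.92−1) ≈ 0.52.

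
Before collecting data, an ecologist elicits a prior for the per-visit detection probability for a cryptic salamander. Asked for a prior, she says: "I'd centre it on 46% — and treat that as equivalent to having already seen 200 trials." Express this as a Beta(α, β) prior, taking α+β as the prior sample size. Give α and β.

α = 92, β = 108

Under the effective-sample-size interpretation, Beta(α, β) has prior mean α/(α+β) and prior sample size α+β.
So α+β = 200 and α/(α+β) = 0.46, giving α = 0.46·200 = 92 and β = 200 − 92 = 108.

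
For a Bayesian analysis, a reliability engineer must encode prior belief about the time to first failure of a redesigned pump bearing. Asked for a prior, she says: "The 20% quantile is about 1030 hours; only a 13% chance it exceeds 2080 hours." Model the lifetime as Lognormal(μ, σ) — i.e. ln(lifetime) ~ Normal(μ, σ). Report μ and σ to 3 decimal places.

μ ≈ 7.238, σ ≈ 0.357

If T ~ Lognormal(μ,σ) then ln T ~ Normal(μ,σ), so the p-quantile of ln T is μ + z_p·σ.
ln(1030) = 6.937 and ln(2080) = 7.64; z_{0.2} = -0.8416, z_{0.87} = 1.126.
σ = (7.64 − 6.937)/(1.126 − (-0.8416)) = 0.357.
μ = 6.937 − (-0.8416)·0.357 = 7.238.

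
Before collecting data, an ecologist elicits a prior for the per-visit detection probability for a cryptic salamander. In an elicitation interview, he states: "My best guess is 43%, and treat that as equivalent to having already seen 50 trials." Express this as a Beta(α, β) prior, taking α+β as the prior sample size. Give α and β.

α = 21.5, β = 28.5

Under the effective-sample-size interpretation, Beta(α, β) has prior mean α/(α+β) and prior sample size α+β.
So α+β = 50 and α/(α+β) = 0.43, giving α = 0.43·50 = 21.5 and β = 50 − 21.5 = 28.5.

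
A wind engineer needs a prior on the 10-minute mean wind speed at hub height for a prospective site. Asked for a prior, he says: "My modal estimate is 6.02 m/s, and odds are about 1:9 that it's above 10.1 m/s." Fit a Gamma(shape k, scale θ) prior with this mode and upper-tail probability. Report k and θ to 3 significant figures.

Gamma(k,θ) with k>1 has mode (k−1)θ, so θ = 6.02/(k−1).
Need P(X < 10.1) = 0.9 with θ tied to k this way. Start at k = 2, θ = 6.02: P(X<10.1) ≈ 0.500.
Too low — raise k to concentrate. Iterating converges to k ≈ 8.06.
Then θ = 6.02/(8.06−1) ≈ 0.853.

k ≈ 8.06, θ ≈ 0.853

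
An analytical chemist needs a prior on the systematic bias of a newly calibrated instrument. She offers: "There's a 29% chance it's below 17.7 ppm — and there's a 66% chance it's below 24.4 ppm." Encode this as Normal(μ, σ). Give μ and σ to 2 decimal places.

μ = 21.54, σ = 6.94

The p-quantile of Normal(μ,σ) is μ + z_p·σ, with z_{0.29} = -0.5534 and z_{0.66} = 0.4125.
Eliminate σ: μ = (z₂·x₁ − z₁·x₂)/(z₂ − z₁) = (0.4125·17.7 − (-0.5534)·24.4)/0.9658 = 21.54.
Then σ = (x₂ − x₁)/(z₂ − z₁) = (24.4 − 17.7)/0.9658 = 6.94.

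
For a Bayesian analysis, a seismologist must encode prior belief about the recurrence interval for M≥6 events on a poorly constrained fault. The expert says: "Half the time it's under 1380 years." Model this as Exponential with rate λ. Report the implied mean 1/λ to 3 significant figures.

mean ≈ 1990 years

Exponential median = ln 2 / λ, so λ = ln 2 / 1380.0 = 0.000502.
Mean = 1/λ = 1990 years.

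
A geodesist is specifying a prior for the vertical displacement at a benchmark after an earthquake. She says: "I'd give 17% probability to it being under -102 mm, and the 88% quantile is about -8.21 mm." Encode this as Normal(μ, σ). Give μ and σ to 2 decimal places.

μ = -59.97, σ = 44.05

The p-quantile of Normal(μ,σ) is μ + z_p·σ, with z_{0.17} = -0.9542 and z_{0.88} = 1.175.
Eliminate σ: μ = (z₂·x₁ − z₁·x₂)/(z₂ − z₁) = (1.175·-102 − (-0.9542)·-8.21)/2.129 = -59.97.
Then σ = (x₂ − x₁)/(z₂ − z₁) = (-8.21 − -102)/2.129 = 44.05.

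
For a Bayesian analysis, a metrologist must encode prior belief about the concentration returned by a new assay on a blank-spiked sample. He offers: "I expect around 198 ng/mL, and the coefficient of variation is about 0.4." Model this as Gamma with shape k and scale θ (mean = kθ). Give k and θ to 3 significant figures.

For Gamma(k, scale θ): mean = kθ, variance = kθ², so CV = 1/√k.
CV = 0.4, hence k = 1/CV² = 6.25.
Then θ = mean/k = 198/6.25 = 31.7.

k ≈ 6.25, θ ≈ 31.7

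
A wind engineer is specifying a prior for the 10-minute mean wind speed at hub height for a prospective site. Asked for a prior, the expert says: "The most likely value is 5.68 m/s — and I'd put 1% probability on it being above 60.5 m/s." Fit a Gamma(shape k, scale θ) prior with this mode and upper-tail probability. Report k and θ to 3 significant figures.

k ≈ 1.54, θ ≈ 10.5

Gamma(k,θ) with k>1 has mode (k−1)θ, so θ = 5.68/(k−1).
Need P(X < 60.5) = 0.99 with θ tied to k this way. Start at k = 2, θ = 5.68: P(X<60.5) ≈ 1.000.
Too high — lower k to spread out. Iterating converges to k ≈ 1.54.
Then θ = 5.68/(1.54−1) ≈ 10.5.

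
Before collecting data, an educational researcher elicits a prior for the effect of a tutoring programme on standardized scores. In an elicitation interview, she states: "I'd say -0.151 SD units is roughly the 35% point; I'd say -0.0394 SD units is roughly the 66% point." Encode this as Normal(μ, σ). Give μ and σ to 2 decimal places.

The p-quantile of Normal(μ,σ) is μ + z_p·σ, with z_{0.35} = -0.3853 and z_{0.66} = 0.4125.
Eliminate σ: μ = (z₂·x₁ − z₁·x₂)/(z₂ − z₁) = (0.4125·-0.151 − (-0.3853)·-0.0394)/0.7978 = -0.10.
Then σ = (x₂ − x₁)/(z₂ − z₁) = (-0.0394 − -0.151)/0.7978 = 0.14.

μ = -0.10, σ = 0.14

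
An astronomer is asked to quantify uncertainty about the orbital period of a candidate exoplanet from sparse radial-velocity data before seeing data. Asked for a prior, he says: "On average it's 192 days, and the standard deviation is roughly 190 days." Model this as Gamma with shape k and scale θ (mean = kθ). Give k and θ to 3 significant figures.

For Gamma(k, scale θ): mean = kθ, variance = kθ², so CV = 1/√k.
CV = SD/mean = 190/192 = 0.9896, hence k = 1/CV² = 1.02.
Then θ = mean/k = 192/1.02 = 188.

k ≈ 1.02, θ ≈ 188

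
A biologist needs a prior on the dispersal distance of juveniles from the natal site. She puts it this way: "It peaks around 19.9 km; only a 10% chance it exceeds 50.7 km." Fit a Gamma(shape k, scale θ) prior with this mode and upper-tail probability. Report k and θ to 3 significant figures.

Gamma(k,θ) with k>1 has mode (k−1)θ, so θ = 19.9/(k−1).
Need P(X < 50.7) = 0.9 with θ tied to k this way. Start at k = 2, θ = 19.9: P(X<50.7) ≈ 0.722.
Too low — raise k to concentrate. Iterating converges to k ≈ 3.19.
Then θ = 19.9/(3.19−1) ≈ 9.07.

k ≈ 3.19, θ ≈ 9.07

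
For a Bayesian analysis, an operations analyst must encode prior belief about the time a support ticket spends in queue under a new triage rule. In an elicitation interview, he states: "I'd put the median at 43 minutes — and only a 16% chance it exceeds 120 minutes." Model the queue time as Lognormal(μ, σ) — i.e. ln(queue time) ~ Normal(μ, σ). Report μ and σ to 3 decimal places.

If T ~ Lognormal(μ,σ) then ln T ~ Normal(μ,σ), so the p-quantile of ln T is μ + z_p·σ.
ln(43) = 3.761 and ln(120) = 4.787; z_{0.5} = 0, z_{0.84} = 0.9945.
σ = (4.787 − 3.761)/(0.9945 − (0)) = 1.032.
μ = 3.761 − (0)·1.032 = 3.761.

μ ≈ 3.761, σ ≈ 1.032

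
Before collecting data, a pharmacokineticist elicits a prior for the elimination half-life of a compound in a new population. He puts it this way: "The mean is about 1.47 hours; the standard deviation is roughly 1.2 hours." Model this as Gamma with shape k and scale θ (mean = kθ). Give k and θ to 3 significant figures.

For Gamma(k, scale θ): mean = kθ, variance = kθ², so CV = 1/√k.
CV = SD/mean = 1.2/1.47 = 0.8163, hence k = 1/CV² = 1.5.
Then θ = mean/k = 1.47/1.5 = 0.98.

k ≈ 1.5, θ ≈ 0.98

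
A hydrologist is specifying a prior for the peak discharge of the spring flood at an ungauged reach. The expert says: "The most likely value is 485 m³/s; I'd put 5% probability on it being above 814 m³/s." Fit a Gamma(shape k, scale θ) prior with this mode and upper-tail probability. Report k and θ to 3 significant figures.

k ≈ 11.4, θ ≈ 46.6

Gamma(k,θ) with k>1 has mode (k−1)θ, so θ = 485/(k−1).
Need P(X < 814) = 0.95 with θ tied to k this way. Start at k = 2, θ = 485: P(X<814) ≈ 0.500.
Too low — raise k to concentrate. Iterating converges to k ≈ 11.4.
Then θ = 485/(11.4−1) ≈ 46.6.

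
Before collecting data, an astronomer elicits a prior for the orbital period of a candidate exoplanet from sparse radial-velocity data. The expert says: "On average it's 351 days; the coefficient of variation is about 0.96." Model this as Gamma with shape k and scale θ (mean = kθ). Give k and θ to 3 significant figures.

For Gamma(k, scale θ): mean = kθ, variance = kθ², so CV = 1/√k.
CV = 0.96, hence k = 1/CV² = 1.09.
Then θ = mean/k = 351/1.09 = 323.

k ≈ 1.09, θ ≈ 323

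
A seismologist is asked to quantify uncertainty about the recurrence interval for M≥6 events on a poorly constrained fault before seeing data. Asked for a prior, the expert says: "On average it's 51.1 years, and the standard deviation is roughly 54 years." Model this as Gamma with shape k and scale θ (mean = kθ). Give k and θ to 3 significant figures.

k ≈ 0.895, θ ≈ 57.1

For Gamma(k, scale θ): mean = kθ, variance = kθ², so CV = 1/√k.
CV = SD/mean = 54/51.1 = 1.057, hence k = 1/CV² = 0.895.
Then θ = mean/k = 51.1/0.895 = 57.1.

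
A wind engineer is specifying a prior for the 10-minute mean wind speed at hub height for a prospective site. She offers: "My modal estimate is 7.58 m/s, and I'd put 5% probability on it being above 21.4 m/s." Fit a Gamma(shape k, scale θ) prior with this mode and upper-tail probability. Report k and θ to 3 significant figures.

k ≈ 3.48, θ ≈ 3.05

Gamma(k,θ) with k>1 has mode (k−1)θ, so θ = 7.58/(k−1).
Need P(X < 21.4) = 0.95 with θ tied to k this way. Start at k = 2, θ = 7.58: P(X<21.4) ≈ 0.773.
Too low — raise k to concentrate. Iterating converges to k ≈ 3.48.
Then θ = 7.58/(3.48−1) ≈ 3.05.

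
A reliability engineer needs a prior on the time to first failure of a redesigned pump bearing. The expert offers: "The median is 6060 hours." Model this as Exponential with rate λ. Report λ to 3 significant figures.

λ ≈ 0.000114

Exponential median = ln 2 / λ, so λ = ln 2 / 6060.0 = 0.000114.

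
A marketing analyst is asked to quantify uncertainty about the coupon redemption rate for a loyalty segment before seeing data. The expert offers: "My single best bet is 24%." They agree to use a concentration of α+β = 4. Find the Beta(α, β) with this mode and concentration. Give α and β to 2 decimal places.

α = 1.48, β = 2.52

For α,β > 1 the Beta mode is (α−1)/(α+β−2). With α+β = 4, the mode is (α−1)/2.
Set (α−1)/2 = 0.24 → α = 1 + 0.24·2 = 1.48.
β = 4 − α = 2.52.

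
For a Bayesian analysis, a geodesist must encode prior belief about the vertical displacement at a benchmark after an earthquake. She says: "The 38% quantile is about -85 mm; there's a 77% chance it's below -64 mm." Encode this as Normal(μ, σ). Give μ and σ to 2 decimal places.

For Normal(μ,σ), the p-quantile is μ + z_p·σ. Here z_{0.38} = -0.3055, z_{0.77} = 0.7388.
So -85 = μ − 0.3055σ and -64 = μ + 0.7388σ.
Subtracting: σ = (-64 − -85)/(0.7388 − (-0.3055)) = 20.11.
Then μ = -85 − (-0.3055)·20.11 = -78.86.

μ = -78.86, σ = 20.11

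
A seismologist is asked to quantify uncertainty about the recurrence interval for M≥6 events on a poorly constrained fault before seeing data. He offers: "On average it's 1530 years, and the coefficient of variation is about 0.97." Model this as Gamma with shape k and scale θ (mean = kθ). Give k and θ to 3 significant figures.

k ≈ 1.06, θ ≈ 1440

For Gamma(k, scale θ): mean = kθ, variance = kθ², so CV = 1/√k.
CV = 0.97, hence k = 1/CV² = 1.06.
Then θ = mean/k = 1530/1.06 = 1440.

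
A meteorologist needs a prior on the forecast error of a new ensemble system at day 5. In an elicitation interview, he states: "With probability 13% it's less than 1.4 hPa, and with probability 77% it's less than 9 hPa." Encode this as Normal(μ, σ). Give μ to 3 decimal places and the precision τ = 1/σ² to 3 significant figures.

μ = 5.990, τ = 0.0602

For Normal(μ,σ), the p-quantile is μ + z_p·σ. Here z_{0.13} = -1.126, z_{0.77} = 0.7388.
So 1.4 = μ − 1.126σ and 9 = μ + 0.7388σ.
Subtracting: σ = (9 − 1.4)/(0.7388 − (-1.126)) = 4.075.
Then μ = 1.4 − (-1.126)·4.075 = 5.990.
Precision τ = 1/σ² = 1/4.075² = 0.0602.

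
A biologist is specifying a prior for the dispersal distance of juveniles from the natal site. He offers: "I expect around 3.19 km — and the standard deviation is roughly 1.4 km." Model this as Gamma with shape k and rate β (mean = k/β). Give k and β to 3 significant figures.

k ≈ 5.19, β ≈ 1.63

For Gamma(k, rate β): mean = k/β, variance = k/β², so CV = 1/√k.
CV = SD/mean = 1.4/3.19 = 0.4389, hence k = 1/CV² = 5.19.
Then β = k/mean = 5.19/3.19 = 1.63.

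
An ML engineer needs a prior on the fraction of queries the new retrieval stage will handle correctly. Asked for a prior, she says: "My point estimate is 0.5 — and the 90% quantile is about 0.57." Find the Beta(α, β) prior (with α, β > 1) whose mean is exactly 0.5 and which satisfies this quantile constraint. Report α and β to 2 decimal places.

With mean 0.5 fixed, write α = 0.5s, β = 0.5s where s = α+β.
Need P(θ < 0.57) = 0.9 under Beta(0.5s, 0.5s). Normal approximation: (q−m)/√(m(1−m)/s) ≈ z_{0.9} = 1.28, so s ≈ 0.5·0.5·(1.28)²/(0.57−0.5)² = 83.8.
At s = 83.8: P(θ<0.57) ≈ 0.900. Adjusting to match 0.9 gives s ≈ 83.47.
So α = 0.5·83.47 ≈ 41.73, β = 0.5·83.47 ≈ 41.73.

α ≈ 41.73, β ≈ 41.73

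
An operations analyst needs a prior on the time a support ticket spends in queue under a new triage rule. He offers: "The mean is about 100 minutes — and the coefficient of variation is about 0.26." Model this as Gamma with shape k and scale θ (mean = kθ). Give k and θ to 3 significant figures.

For Gamma(k, scale θ): mean = kθ, variance = kθ², so CV = 1/√k.
CV = 0.26, hence k = 1/CV² = 14.8.
Then θ = mean/k = 100/14.8 = 6.76.

k ≈ 14.8, θ ≈ 6.76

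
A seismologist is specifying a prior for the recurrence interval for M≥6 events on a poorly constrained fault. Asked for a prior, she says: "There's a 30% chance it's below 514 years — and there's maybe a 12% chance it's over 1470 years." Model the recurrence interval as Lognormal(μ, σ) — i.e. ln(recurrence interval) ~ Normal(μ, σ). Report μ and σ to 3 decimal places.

μ ≈ 6.566, σ ≈ 0.618

If T ~ Lognormal(μ,σ) then ln T ~ Normal(μ,σ), so the p-quantile of ln T is μ + z_p·σ.
ln(514) = 6.242 and ln(1470) = 7.293; z_{0.3} = -0.5244, z_{0.88} = 1.175.
σ = (7.293 − 6.242)/(1.175 − (-0.5244)) = 0.618.
μ = 6.242 − (-0.5244)·0.618 = 6.566.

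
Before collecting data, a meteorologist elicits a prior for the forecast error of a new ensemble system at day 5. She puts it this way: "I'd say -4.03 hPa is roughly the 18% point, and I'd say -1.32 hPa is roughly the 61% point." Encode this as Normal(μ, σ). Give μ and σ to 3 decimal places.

μ = -1.954, σ = 2.268

The p-quantile of Normal(μ,σ) is μ + z_p·σ, with z_{0.18} = -0.9154 and z_{0.61} = 0.2793.
Eliminate σ: μ = (z₂·x₁ − z₁·x₂)/(z₂ − z₁) = (0.2793·-4.03 − (-0.9154)·-1.32)/1.195 = -1.954.
Then σ = (x₂ − x₁)/(z₂ − z₁) = (-1.32 − -4.03)/1.195 = 2.268.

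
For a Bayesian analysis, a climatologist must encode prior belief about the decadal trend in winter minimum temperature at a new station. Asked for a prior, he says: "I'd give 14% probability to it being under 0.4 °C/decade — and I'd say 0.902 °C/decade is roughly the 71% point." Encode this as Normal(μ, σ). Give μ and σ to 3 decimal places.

μ = 0.732, σ = 0.307

The p-quantile of Normal(μ,σ) is μ + z_p·σ, with z_{0.14} = -1.08 and z_{0.71} = 0.5534.
Eliminate σ: μ = (z₂·x₁ − z₁·x₂)/(z₂ − z₁) = (0.5534·0.4 − (-1.08)·0.902)/1.634 = 0.732.
Then σ = (x₂ − x₁)/(z₂ − z₁) = (0.902 − 0.4)/1.634 = 0.307.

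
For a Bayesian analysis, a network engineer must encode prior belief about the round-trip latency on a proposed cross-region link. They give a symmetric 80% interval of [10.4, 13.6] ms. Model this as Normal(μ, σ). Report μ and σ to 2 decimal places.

A symmetric 80% interval runs μ ± z·σ with z = 1.282.
Half-width = 1.6, so σ = 1.6/1.282 = 1.25.
μ is the interval midpoint, 12.00.

μ = 12.00, σ = 1.25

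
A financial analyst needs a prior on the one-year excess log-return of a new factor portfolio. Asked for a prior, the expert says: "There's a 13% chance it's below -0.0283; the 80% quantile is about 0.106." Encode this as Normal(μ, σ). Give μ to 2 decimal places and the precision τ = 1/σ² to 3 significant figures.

μ = 0.05, τ = 215

The p-quantile of Normal(μ,σ) is μ + z_p·σ, with z_{0.13} = -1.126 and z_{0.8} = 0.8416.
Eliminate σ: μ = (z₂·x₁ − z₁·x₂)/(z₂ − z₁) = (0.8416·-0.0283 − (-1.126)·0.106)/1.968 = 0.05.
Then σ = (x₂ − x₁)/(z₂ − z₁) = (0.106 − -0.0283)/1.968 = 0.07.
Precision τ = 1/σ² = 1/0.06824² = 215.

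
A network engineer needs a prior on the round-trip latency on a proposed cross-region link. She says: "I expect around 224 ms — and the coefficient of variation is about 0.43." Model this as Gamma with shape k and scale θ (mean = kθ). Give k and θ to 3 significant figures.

k ≈ 5.41, θ ≈ 41.4

For Gamma(k, scale θ): mean = kθ, variance = kθ², so CV = 1/√k.
CV = 0.43, hence k = 1/CV² = 5.41.
Then θ = mean/k = 224/5.41 = 41.4.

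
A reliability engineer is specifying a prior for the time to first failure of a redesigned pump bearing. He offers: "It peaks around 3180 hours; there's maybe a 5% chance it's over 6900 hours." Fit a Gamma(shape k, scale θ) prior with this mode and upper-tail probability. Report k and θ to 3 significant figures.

k ≈ 5.59, θ ≈ 693

Gamma(k,θ) with k>1 has mode (k−1)θ, so θ = 3180/(k−1).
Need P(X < 6900) = 0.95 with θ tied to k this way. Start at k = 2, θ = 3180: P(X<6900) ≈ 0.638.
Too low — raise k to concentrate. Iterating converges to k ≈ 5.59.
Then θ = 3180/(5.59−1) ≈ 693.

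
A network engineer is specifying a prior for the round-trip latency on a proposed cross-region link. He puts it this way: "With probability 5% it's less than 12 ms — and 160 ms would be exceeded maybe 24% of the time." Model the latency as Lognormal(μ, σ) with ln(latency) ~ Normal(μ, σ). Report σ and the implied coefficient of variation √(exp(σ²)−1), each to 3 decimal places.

If T ~ Lognormal(μ,σ) then ln T ~ Normal(μ,σ), so the p-quantile of ln T is μ + z_p·σ.
ln(12) = 2.485 and ln(160) = 5.075; z_{0.05} = -1.645, z_{0.76} = 0.7063.
σ = (5.075 − 2.485)/(0.7063 − (-1.645)) = 1.102.
μ = 2.485 − (-1.645)·1.102 = 4.297.
CV = √(exp(σ²)−1) = √(exp(1.2137)−1) = 1.538.

σ ≈ 1.102, CV ≈ 1.538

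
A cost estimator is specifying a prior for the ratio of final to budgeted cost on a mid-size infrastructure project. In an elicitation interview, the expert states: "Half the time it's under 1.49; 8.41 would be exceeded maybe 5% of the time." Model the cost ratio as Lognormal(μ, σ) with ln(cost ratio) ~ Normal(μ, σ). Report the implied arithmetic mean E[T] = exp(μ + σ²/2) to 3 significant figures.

If T ~ Lognormal(μ,σ) then ln T ~ Normal(μ,σ), so the p-quantile of ln T is μ + z_p·σ.
ln(1.49) = 0.3988 and ln(8.41) = 2.129; z_{0.5} = 0, z_{0.95} = 1.645.
σ = (2.129 − 0.3988)/(1.645 − (0)) = 1.052.
μ = 0.3988 − (0)·1.052 = 0.399.
E[T] = exp(μ + σ²/2) = exp(0.399 + 0.5535) = 2.59.

E[T] ≈ 2.59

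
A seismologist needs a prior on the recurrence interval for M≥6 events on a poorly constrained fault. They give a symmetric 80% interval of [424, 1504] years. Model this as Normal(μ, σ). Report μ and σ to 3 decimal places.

A symmetric 80% interval runs μ ± z·σ with z = 1.282.
Half-width = 540, so σ = 540/1.282 = 421.364.
μ is the interval midpoint, 964.000.

μ = 964.000, σ = 421.364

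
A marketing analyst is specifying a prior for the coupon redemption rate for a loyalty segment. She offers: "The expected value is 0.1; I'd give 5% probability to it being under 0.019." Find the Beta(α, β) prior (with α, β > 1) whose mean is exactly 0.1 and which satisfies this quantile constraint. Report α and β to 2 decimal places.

α ≈ 2.00, β ≈ 17.97

With mean 0.1 fixed, write α = 0.1s, β = 0.9s where s = α+β.
Need P(θ < 0.019) = 0.05 under Beta(0.1s, 0.9s). Normal approximation: (q−m)/√(m(1−m)/s) ≈ z_{0.05} = -1.64, so s ≈ 0.1·0.9·(-1.64)²/(0.019−0.1)² = 37.1.
At s = 37.1: P(θ<0.019) ≈ 0.008. Adjusting to match 0.05 gives s ≈ 19.97.
So α = 0.1·19.97 ≈ 2.00, β = 0.9·19.97 ≈ 17.97.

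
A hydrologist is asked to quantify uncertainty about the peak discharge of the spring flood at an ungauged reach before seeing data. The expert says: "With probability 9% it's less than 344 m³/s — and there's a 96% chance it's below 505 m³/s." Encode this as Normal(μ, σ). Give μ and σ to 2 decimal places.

μ = 413.83, σ = 52.08

For Normal(μ,σ), the p-quantile is μ + z_p·σ. Here z_{0.09} = -1.341, z_{0.96} = 1.751.
So 344 = μ − 1.341σ and 505 = μ + 1.751σ.
Subtracting: σ = (505 − 344)/(1.751 − (-1.341)) = 52.08.
Then μ = 344 − (-1.341)·52.08 = 413.83.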